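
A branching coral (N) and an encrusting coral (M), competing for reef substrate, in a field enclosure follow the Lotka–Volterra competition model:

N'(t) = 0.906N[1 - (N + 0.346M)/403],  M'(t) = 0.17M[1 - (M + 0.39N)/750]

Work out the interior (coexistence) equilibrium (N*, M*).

Setting both brackets to zero gives the nullclines N + 0.346M = 403 and 0.39N + M = 750.
Substituting M = 750 - 0.39N into the first: N(1 - 0.346·0.39) = 403 - 0.346·750.
So N* = 144/0.865 = 166, and then M* = 750 - 0.39·166 = 685.

N* ≈ 166, M* ≈ 685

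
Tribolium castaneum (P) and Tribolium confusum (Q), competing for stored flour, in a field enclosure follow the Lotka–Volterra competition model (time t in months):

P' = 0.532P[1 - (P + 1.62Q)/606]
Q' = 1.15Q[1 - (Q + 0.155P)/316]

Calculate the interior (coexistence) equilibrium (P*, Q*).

P* ≈ 126, Q* ≈ 297

Setting both brackets to zero gives the nullclines P + 1.62Q = 606 and 0.155P + Q = 316.
Substituting Q = 316 - 0.155P into the first: P(1 - 1.62·0.155) = 606 - 1.62·316.
So P* = 94.1/0.749 = 126, and then Q* = 316 - 0.155·126 = 297.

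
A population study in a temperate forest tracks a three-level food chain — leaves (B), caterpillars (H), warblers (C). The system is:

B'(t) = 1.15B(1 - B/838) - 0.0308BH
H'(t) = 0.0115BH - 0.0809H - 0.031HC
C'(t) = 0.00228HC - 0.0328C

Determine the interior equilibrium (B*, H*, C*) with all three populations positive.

B* ≈ 515, H* ≈ 14.4, C* ≈ 188

From dC/dt = 0: 0.00228H* = 0.0328, so H* = 14.4.
From dB/dt = 0: 1.15(1 - B*/838) = 0.0308·14.4, giving B* = 838·(1 - 0.385) = 515.
From dH/dt = 0: 0.0115·515 - 0.0809 = 0.031C*, so C* = 5.84/0.031 = 188.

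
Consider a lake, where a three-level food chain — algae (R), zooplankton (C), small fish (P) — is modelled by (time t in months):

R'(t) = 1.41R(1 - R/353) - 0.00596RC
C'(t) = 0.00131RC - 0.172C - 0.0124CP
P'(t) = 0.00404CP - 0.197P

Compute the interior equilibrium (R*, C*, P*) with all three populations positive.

From dP/dt = 0: 0.00404C* = 0.197, so C* = 48.8.
From dR/dt = 0: 1.41(1 - R*/353) = 0.00596·48.8, giving R* = 353·(1 - 0.206) = 280.
From dC/dt = 0: 0.00131·280 - 0.172 = 0.0124P*, so P* = 0.195/0.0124 = 15.7.

R* ≈ 280, C* ≈ 48.8, P* ≈ 15.7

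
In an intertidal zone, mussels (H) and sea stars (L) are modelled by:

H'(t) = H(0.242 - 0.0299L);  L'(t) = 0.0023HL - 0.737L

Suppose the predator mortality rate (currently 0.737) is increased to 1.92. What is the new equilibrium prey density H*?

H* ≈ 835

At the interior fixed point, setting dL/dt = 0 with L > 0 fixes H* = (predator death rate)/(HL coefficient) — independent of the other coefficients.
With the change, H* = 1.92/0.0023 = 835; it rises from 320.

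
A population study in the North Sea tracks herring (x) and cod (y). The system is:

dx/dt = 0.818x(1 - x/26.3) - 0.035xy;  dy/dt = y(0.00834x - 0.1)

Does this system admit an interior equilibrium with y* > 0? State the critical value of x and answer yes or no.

The predator equation gives dy/dt > 0 only when x > 0.1/0.00834 = 12.
Without the predator, x → K = 26.3. Since 26.3 > 12, the predator can invade and persist.

Threshold x = 12; K > 12, so yes, the predator persists.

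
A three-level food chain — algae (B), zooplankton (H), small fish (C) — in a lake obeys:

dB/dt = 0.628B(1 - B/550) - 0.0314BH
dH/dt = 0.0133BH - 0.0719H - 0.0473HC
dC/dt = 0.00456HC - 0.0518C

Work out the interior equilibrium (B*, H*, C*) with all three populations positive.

B* ≈ 238, H* ≈ 11.4, C* ≈ 65.3

From dC/dt = 0: 0.00456H* = 0.0518, so H* = 11.4.
From dB/dt = 0: 0.628(1 - B*/550) = 0.0314·11.4, giving B* = 550·(1 - 0.568) = 238.
From dH/dt = 0: 0.0133·238 - 0.0719 = 0.0473C*, so C* = 3.09/0.0473 = 65.3.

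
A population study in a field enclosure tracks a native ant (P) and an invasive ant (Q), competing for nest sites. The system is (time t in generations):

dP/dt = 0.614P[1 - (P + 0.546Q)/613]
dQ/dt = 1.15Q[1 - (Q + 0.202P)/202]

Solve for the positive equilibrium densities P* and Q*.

P* ≈ 565, Q* ≈ 87.9

Setting both brackets to zero gives the nullclines P + 0.546Q = 613 and 0.202P + Q = 202.
Substituting Q = 202 - 0.202P into the first: P(1 - 0.546·0.202) = 613 - 0.546·202.
So P* = 503/0.89 = 565, and then Q* = 202 - 0.202·565 = 87.9.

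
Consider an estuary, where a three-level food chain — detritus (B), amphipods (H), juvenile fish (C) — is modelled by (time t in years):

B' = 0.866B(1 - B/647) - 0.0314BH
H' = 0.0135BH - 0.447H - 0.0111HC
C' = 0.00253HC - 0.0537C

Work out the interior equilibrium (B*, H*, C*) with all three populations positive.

From dC/dt = 0: 0.00253H* = 0.0537, so H* = 21.2.
From dB/dt = 0: 0.866(1 - B*/647) = 0.0314·21.2, giving B* = 647·(1 - 0.77) = 149.
From dH/dt = 0: 0.0135·149 - 0.447 = 0.0111C*, so C* = 1.57/0.0111 = 141.

B* ≈ 149, H* ≈ 21.2, C* ≈ 141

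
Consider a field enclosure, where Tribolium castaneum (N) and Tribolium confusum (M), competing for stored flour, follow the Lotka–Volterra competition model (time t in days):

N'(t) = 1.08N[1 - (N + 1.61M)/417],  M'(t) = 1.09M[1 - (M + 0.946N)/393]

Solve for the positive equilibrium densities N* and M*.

Setting both brackets to zero gives the nullclines N + 1.61M = 417 and 0.946N + M = 393.
Substituting M = 393 - 0.946N into the first: N(1 - 1.61·0.946) = 417 - 1.61·393.
So N* = -216/-0.523 = 412, and then M* = 393 - 0.946·412 = 2.83.

N* ≈ 412, M* ≈ 2.83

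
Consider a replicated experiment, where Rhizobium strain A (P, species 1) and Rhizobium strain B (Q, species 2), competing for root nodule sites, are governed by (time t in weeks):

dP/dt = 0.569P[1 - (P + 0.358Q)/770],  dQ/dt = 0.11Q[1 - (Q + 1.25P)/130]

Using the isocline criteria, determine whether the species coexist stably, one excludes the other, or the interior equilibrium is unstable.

species 1 excludes species 2

Compare the nullcline intercepts: K1/α12 = 770/0.358 = 2150 > K2 = 130; K2/α21 = 130/1.25 = 104 < K1 = 770.
Since the inequalities point opposite ways, species 1 can invade but species 2 cannot.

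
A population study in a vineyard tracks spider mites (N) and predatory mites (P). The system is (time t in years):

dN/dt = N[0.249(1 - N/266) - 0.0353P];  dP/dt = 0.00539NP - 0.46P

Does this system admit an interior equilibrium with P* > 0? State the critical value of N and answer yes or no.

The predator equation gives dP/dt > 0 only when N > 0.46/0.00539 = 85.3.
Without the predator, N → K = 266. Since 266 > 85.3, the predator can invade and persist.

Threshold N = 85.3; K > 85.3, so yes, the predator persists.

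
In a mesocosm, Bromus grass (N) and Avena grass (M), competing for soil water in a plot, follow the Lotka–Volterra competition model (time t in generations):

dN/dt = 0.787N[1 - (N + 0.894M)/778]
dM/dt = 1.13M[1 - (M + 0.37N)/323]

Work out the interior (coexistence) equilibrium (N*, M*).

Setting both brackets to zero gives the nullclines N + 0.894M = 778 and 0.37N + M = 323.
Substituting M = 323 - 0.37N into the first: N(1 - 0.894·0.37) = 778 - 0.894·323.
So N* = 489/0.669 = 731, and then M* = 323 - 0.37·731 = 52.5.

N* ≈ 731, M* ≈ 52.5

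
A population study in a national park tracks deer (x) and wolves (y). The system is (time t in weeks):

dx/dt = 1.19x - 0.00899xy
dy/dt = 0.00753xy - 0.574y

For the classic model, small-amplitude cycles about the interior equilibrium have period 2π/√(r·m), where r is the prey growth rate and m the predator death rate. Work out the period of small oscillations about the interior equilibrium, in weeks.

T ≈ 7.6 weeks

Here r = 1.19 and m = 0.574, so r·m = 0.683.
ω = √0.683 = 0.826 per week, hence T = 2π/ω ≈ 7.6 weeks.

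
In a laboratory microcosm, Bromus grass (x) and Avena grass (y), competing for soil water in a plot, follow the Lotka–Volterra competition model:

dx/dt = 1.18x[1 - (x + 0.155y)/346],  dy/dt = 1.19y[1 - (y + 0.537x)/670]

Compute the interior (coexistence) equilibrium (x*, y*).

Setting both brackets to zero gives the nullclines x + 0.155y = 346 and 0.537x + y = 670.
Substituting y = 670 - 0.537x into the first: x(1 - 0.155·0.537) = 346 - 0.155·670.
So x* = 242/0.917 = 264, and then y* = 670 - 0.537·264 = 528.

x* ≈ 264, y* ≈ 528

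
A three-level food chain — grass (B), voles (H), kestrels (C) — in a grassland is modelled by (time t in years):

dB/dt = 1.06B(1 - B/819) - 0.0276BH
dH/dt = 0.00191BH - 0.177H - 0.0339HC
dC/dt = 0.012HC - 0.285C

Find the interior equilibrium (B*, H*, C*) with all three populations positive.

B* ≈ 313, H* ≈ 23.7, C* ≈ 12.4

From dC/dt = 0: 0.012H* = 0.285, so H* = 23.7.
From dB/dt = 0: 1.06(1 - B*/819) = 0.0276·23.7, giving B* = 819·(1 - 0.618) = 313.
From dH/dt = 0: 0.00191·313 - 0.177 = 0.0339C*, so C* = 0.42/0.0339 = 12.4.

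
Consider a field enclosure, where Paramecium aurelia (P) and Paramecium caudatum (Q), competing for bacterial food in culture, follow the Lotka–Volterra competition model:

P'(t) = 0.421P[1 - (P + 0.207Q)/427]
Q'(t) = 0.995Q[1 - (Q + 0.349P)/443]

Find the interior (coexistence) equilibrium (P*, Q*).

P* ≈ 361, Q* ≈ 317

Setting both brackets to zero gives the nullclines P + 0.207Q = 427 and 0.349P + Q = 443.
Substituting Q = 443 - 0.349P into the first: P(1 - 0.207·0.349) = 427 - 0.207·443.
So P* = 335/0.928 = 361, and then Q* = 443 - 0.349·361 = 317.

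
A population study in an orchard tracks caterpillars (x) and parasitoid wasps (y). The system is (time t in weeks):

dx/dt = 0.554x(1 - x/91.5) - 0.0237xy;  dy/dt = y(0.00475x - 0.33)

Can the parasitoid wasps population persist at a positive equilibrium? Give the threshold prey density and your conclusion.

Threshold x = 69.5; K > 69.5, so yes, the predator persists.

The predator equation gives dy/dt > 0 only when x > 0.33/0.00475 = 69.5.
Without the predator, x → K = 91.5. Since 91.5 > 69.5, the predator can invade and persist.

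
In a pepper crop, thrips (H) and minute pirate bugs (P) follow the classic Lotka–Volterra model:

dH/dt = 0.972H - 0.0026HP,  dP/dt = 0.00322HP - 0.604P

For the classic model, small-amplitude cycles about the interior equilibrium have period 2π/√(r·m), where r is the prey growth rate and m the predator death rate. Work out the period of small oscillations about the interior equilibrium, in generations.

T ≈ 8.2 generations

Here r = 0.972 and m = 0.604, so r·m = 0.587.
ω = √0.587 = 0.766 per generation, hence T = 2π/ω ≈ 8.2 generations.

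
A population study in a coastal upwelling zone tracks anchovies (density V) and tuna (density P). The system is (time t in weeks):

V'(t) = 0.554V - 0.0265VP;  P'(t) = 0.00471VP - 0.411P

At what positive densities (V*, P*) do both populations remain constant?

Set dP/dt = 0 with P > 0: 0.00471V - 0.411 = 0, so V* = 0.411/0.00471 = 87.3.
Set dV/dt = 0 with V > 0: 0.554 - 0.0265P = 0, so P* = 0.554/0.0265 = 20.9.

V* ≈ 87.3, P* ≈ 20.9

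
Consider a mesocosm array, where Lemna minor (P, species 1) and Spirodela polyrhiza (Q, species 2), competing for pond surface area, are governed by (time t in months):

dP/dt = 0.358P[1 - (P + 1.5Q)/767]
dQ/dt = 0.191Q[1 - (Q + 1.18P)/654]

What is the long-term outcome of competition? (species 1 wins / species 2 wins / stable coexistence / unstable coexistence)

Compare the nullcline intercepts: K1/α12 = 767/1.5 = 511 < K2 = 654; K2/α21 = 654/1.18 = 554 < K1 = 767.
Since both are reversed, neither can invade when rare; the interior point is a saddle.

unstable coexistence (outcome depends on initial conditions)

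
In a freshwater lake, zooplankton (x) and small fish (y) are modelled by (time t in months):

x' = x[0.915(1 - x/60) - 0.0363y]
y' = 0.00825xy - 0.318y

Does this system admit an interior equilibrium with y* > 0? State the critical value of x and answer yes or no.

Threshold x = 38.5; K > 38.5, so yes, the predator persists.

The predator equation gives dy/dt > 0 only when x > 0.318/0.00825 = 38.5.
Without the predator, x → K = 60. Since 60 > 38.5, the predator can invade and persist.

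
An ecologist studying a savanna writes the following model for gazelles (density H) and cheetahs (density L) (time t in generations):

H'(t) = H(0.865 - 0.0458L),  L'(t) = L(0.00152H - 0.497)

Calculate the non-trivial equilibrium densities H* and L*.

H* ≈ 327, L* ≈ 18.9

Set dL/dt = 0 with L > 0: 0.00152H - 0.497 = 0, so H* = 0.497/0.00152 = 327.
Set dH/dt = 0 with H > 0: 0.865 - 0.0458L = 0, so L* = 0.865/0.0458 = 18.9.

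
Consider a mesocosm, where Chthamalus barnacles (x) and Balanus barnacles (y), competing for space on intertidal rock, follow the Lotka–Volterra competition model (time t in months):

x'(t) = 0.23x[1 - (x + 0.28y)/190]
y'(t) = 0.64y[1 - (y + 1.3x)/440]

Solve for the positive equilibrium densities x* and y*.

Setting both brackets to zero gives the nullclines x + 0.28y = 190 and 1.3x + y = 440.
Substituting y = 440 - 1.3x into the first: x(1 - 0.28·1.3) = 190 - 0.28·440.
So x* = 66.8/0.636 = 105, and then y* = 440 - 1.3·105 = 303.

x* ≈ 105, y* ≈ 303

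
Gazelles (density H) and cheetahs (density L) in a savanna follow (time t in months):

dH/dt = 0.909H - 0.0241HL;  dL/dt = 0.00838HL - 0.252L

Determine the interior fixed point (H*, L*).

Set dL/dt = 0 with L > 0: 0.00838H - 0.252 = 0, so H* = 0.252/0.00838 = 30.1.
Set dH/dt = 0 with H > 0: 0.909 - 0.0241L = 0, so L* = 0.909/0.0241 = 37.7.

H* ≈ 30.1, L* ≈ 37.7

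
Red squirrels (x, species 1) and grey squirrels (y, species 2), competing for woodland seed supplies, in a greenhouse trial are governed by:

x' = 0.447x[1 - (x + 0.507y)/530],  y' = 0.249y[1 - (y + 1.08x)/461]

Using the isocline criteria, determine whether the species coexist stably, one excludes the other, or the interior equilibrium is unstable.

Compare the nullcline intercepts: K1/α12 = 530/0.507 = 1050 > K2 = 461; K2/α21 = 461/1.08 = 427 < K1 = 530.
Since the inequalities point opposite ways, species 1 can invade but species 2 cannot.

species 1 excludes species 2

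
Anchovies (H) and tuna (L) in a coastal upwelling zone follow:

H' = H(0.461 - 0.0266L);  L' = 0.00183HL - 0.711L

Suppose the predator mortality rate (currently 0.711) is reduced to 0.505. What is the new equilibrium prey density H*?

H* ≈ 276

At the interior fixed point, setting dL/dt = 0 with L > 0 fixes H* = (predator death rate)/(HL coefficient) — independent of the other coefficients.
With the change, H* = 0.505/0.00183 = 276; it falls from 389.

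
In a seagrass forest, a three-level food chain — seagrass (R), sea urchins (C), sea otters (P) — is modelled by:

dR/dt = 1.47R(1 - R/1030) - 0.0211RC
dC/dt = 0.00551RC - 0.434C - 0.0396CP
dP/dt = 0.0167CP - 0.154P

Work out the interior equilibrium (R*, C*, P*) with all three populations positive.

R* ≈ 894, C* ≈ 9.22, P* ≈ 113

From dP/dt = 0: 0.0167C* = 0.154, so C* = 9.22.
From dR/dt = 0: 1.47(1 - R*/1030) = 0.0211·9.22, giving R* = 1030·(1 - 0.132) = 894.
From dC/dt = 0: 0.00551·894 - 0.434 = 0.0396P*, so P* = 4.49/0.0396 = 113.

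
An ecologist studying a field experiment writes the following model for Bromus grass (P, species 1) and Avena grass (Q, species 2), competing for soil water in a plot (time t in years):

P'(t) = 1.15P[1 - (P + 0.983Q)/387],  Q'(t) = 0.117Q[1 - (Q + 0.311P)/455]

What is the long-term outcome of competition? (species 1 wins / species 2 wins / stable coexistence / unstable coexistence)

species 2 excludes species 1

Compare the nullcline intercepts: K1/α12 = 387/0.983 = 394 < K2 = 455; K2/α21 = 455/0.311 = 1460 > K1 = 387.
Since the inequalities point opposite ways, species 2 can invade but species 1 cannot.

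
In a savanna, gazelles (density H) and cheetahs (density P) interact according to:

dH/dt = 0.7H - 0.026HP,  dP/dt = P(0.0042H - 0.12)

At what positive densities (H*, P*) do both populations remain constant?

Set dP/dt = 0 with P > 0: 0.0042H - 0.12 = 0, so H* = 0.12/0.0042 = 28.6.
Set dH/dt = 0 with H > 0: 0.7 - 0.026P = 0, so P* = 0.7/0.026 = 26.9.

H* ≈ 28.6, P* ≈ 26.9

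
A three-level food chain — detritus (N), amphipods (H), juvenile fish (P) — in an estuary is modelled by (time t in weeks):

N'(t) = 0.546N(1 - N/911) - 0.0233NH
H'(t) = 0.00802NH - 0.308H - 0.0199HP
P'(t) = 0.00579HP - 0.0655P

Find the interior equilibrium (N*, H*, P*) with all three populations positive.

From dP/dt = 0: 0.00579H* = 0.0655, so H* = 11.3.
From dN/dt = 0: 0.546(1 - N*/911) = 0.0233·11.3, giving N* = 911·(1 - 0.483) = 471.
From dH/dt = 0: 0.00802·471 - 0.308 = 0.0199P*, so P* = 3.47/0.0199 = 174.

N* ≈ 471, H* ≈ 11.3, P* ≈ 174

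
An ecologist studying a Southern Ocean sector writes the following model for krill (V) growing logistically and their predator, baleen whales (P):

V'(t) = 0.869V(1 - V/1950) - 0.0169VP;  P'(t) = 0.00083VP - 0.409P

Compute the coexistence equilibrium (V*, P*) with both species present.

V* ≈ 493, P* ≈ 38.4

From dP/dt = 0 with P > 0: 0.00083V* = 0.409, so V* = 493.
Substitute into dV/dt = 0: 0.869(1 - 493/1950) = 0.0169P*.
The bracket is 0.747, giving P* = 0.649/0.0169 = 38.4.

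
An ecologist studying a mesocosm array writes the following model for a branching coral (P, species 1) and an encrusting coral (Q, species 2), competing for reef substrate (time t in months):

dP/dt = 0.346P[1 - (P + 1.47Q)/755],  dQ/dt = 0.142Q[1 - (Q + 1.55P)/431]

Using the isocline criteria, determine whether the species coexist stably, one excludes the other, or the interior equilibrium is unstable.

species 1 excludes species 2

Compare the nullcline intercepts: K1/α12 = 755/1.47 = 514 > K2 = 431; K2/α21 = 431/1.55 = 278 < K1 = 755.
Since the inequalities point opposite ways, species 1 can invade but species 2 cannot.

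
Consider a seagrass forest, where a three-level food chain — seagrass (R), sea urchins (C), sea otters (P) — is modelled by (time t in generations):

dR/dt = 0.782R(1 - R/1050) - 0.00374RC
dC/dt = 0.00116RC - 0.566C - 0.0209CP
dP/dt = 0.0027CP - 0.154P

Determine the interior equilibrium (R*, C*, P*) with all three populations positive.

From dP/dt = 0: 0.0027C* = 0.154, so C* = 57.
From dR/dt = 0: 0.782(1 - R*/1050) = 0.00374·57, giving R* = 1050·(1 - 0.273) = 764.
From dC/dt = 0: 0.00116·764 - 0.566 = 0.0209P*, so P* = 0.32/0.0209 = 15.3.

R* ≈ 764, C* ≈ 57, P* ≈ 15.3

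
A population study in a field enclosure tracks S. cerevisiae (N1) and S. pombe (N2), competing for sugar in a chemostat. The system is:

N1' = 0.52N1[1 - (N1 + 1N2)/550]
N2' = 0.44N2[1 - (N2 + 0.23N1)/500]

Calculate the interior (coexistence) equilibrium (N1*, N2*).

N1* ≈ 64.9, N2* ≈ 485

Setting both brackets to zero gives the nullclines N1 + 1N2 = 550 and 0.23N1 + N2 = 500.
Substituting N2 = 500 - 0.23N1 into the first: N1(1 - 1·0.23) = 550 - 1·500.
So N1* = 50/0.77 = 64.9, and then N2* = 500 - 0.23·64.9 = 485.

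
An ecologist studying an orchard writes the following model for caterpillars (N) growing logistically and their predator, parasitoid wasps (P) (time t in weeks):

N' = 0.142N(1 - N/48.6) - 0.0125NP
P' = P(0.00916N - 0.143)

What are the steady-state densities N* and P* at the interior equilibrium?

From dP/dt = 0 with P > 0: 0.00916N* = 0.143, so N* = 15.6.
Substitute into dN/dt = 0: 0.142(1 - 15.6/48.6) = 0.0125P*.
The bracket is 0.679, giving P* = 0.0964/0.0125 = 7.71.

N* ≈ 15.6, P* ≈ 7.71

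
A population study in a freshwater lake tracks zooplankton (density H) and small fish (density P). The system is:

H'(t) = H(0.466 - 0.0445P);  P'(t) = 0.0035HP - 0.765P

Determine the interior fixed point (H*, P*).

Set dP/dt = 0 with P > 0: 0.0035H - 0.765 = 0, so H* = 0.765/0.0035 = 219.
Set dH/dt = 0 with H > 0: 0.466 - 0.0445P = 0, so P* = 0.466/0.0445 = 10.5.

H* ≈ 219, P* ≈ 10.5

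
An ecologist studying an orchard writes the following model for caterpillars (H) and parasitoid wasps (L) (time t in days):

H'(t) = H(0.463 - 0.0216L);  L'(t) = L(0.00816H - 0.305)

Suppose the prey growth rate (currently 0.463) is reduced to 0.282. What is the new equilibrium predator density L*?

L* ≈ 13.1

At the interior fixed point, setting dH/dt = 0 with H > 0 fixes L* = (prey growth rate)/(HL coefficient) — independent of the other coefficients.
With the change, L* = 0.282/0.0216 = 13.1; it falls from 21.4.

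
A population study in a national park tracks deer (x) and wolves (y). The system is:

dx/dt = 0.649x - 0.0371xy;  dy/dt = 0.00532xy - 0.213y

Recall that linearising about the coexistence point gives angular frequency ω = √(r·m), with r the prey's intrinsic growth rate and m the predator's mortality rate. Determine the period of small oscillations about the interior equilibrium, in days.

T ≈ 16.9 days

Here r = 0.649 and m = 0.213, so r·m = 0.138.
ω = √0.138 = 0.372 per day, hence T = 2π/ω ≈ 16.9 days.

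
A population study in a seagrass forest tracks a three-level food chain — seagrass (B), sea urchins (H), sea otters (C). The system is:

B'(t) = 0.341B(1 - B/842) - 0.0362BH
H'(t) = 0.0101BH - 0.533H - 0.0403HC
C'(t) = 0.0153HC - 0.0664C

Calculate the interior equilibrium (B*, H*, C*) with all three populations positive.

B* ≈ 454, H* ≈ 4.34, C* ≈ 101

From dC/dt = 0: 0.0153H* = 0.0664, so H* = 4.34.
From dB/dt = 0: 0.341(1 - B*/842) = 0.0362·4.34, giving B* = 842·(1 - 0.461) = 454.
From dH/dt = 0: 0.0101·454 - 0.533 = 0.0403C*, so C* = 4.05/0.0403 = 101.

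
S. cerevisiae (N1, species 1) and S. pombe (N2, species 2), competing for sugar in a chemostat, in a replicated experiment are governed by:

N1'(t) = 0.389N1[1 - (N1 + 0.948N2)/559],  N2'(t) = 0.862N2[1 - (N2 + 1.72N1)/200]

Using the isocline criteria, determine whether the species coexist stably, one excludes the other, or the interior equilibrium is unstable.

species 1 excludes species 2

Compare the nullcline intercepts: K1/α12 = 559/0.948 = 590 > K2 = 200; K2/α21 = 200/1.72 = 116 < K1 = 559.
Since the inequalities point opposite ways, species 1 can invade but species 2 cannot.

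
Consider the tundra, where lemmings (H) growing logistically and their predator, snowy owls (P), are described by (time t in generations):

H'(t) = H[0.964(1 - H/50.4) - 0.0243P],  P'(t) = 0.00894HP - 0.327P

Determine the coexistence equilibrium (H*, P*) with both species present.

From dP/dt = 0 with P > 0: 0.00894H* = 0.327, so H* = 36.6.
Substitute into dH/dt = 0: 0.964(1 - 36.6/50.4) = 0.0243P*.
The bracket is 0.274, giving P* = 0.264/0.0243 = 10.9.

H* ≈ 36.6, P* ≈ 10.9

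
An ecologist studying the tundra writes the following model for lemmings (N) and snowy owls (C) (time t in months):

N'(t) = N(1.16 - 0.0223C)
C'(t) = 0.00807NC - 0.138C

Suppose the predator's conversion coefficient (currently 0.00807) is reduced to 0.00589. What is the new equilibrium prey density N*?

At the interior fixed point, setting dC/dt = 0 with C > 0 fixes N* = (predator death rate)/(NC coefficient) — independent of the other coefficients.
With the change, N* = 0.138/0.00589 = 23.4; it rises from 17.1.

N* ≈ 23.4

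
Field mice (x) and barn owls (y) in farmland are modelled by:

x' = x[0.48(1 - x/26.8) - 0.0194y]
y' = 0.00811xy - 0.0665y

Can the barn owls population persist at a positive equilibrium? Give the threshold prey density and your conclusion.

Threshold x = 8.2; K > 8.2, so yes, the predator persists.

The predator equation gives dy/dt > 0 only when x > 0.0665/0.00811 = 8.2.
Without the predator, x → K = 26.8. Since 26.8 > 8.2, the predator can invade and persist.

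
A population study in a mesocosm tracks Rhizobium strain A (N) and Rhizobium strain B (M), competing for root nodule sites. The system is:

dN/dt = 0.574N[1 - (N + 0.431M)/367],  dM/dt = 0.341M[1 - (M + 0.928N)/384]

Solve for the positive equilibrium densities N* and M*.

N* ≈ 336, M* ≈ 72.4

Setting both brackets to zero gives the nullclines N + 0.431M = 367 and 0.928N + M = 384.
Substituting M = 384 - 0.928N into the first: N(1 - 0.431·0.928) = 367 - 0.431·384.
So N* = 201/0.6 = 336, and then M* = 384 - 0.928·336 = 72.4.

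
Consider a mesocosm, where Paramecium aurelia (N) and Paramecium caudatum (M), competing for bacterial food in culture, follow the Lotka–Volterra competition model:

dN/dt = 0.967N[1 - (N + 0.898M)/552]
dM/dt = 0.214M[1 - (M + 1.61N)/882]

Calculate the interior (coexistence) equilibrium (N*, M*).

N* ≈ 538, M* ≈ 15.1

Setting both brackets to zero gives the nullclines N + 0.898M = 552 and 1.61N + M = 882.
Substituting M = 882 - 1.61N into the first: N(1 - 0.898·1.61) = 552 - 0.898·882.
So N* = -240/-0.446 = 538, and then M* = 882 - 1.61·538 = 15.1.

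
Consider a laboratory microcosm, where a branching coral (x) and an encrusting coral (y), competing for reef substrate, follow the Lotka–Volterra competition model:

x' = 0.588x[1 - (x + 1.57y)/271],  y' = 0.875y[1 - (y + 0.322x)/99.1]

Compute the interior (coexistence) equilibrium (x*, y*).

x* ≈ 233, y* ≈ 23.9

Setting both brackets to zero gives the nullclines x + 1.57y = 271 and 0.322x + y = 99.1.
Substituting y = 99.1 - 0.322x into the first: x(1 - 1.57·0.322) = 271 - 1.57·99.1.
So x* = 115/0.494 = 233, and then y* = 99.1 - 0.322·233 = 23.9.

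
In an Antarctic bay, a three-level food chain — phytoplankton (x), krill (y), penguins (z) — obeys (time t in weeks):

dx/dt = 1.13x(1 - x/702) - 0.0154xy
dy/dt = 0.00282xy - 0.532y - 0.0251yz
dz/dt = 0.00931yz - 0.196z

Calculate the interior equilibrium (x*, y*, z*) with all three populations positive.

From dz/dt = 0: 0.00931y* = 0.196, so y* = 21.1.
From dx/dt = 0: 1.13(1 - x*/702) = 0.0154·21.1, giving x* = 702·(1 - 0.287) = 501.
From dy/dt = 0: 0.00282·501 - 0.532 = 0.0251z*, so z* = 0.88/0.0251 = 35.

x* ≈ 501, y* ≈ 21.1, z* ≈ 35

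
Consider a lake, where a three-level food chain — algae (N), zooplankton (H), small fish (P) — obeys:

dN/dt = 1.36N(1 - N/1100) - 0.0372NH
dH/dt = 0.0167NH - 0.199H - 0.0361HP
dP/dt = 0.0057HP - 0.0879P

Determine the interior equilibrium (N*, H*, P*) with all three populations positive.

From dP/dt = 0: 0.0057H* = 0.0879, so H* = 15.4.
From dN/dt = 0: 1.36(1 - N*/1100) = 0.0372·15.4, giving N* = 1100·(1 - 0.422) = 636.
From dH/dt = 0: 0.0167·636 - 0.199 = 0.0361P*, so P* = 10.4/0.0361 = 289.

N* ≈ 636, H* ≈ 15.4, P* ≈ 289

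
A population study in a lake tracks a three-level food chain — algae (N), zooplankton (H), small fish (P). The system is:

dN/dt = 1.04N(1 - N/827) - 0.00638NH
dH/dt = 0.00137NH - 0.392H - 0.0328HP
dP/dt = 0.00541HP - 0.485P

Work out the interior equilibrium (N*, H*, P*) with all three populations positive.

From dP/dt = 0: 0.00541H* = 0.485, so H* = 89.6.
From dN/dt = 0: 1.04(1 - N*/827) = 0.00638·89.6, giving N* = 827·(1 - 0.55) = 372.
From dH/dt = 0: 0.00137·372 - 0.392 = 0.0328P*, so P* = 0.118/0.0328 = 3.59.

N* ≈ 372, H* ≈ 89.6, P* ≈ 3.59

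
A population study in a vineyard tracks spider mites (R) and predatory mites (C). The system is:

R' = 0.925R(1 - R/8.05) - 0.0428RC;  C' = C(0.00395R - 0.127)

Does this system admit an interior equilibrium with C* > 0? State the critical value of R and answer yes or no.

Threshold R = 32.2; K < 32.2, so no, the predator goes extinct.

The predator equation gives dC/dt > 0 only when R > 0.127/0.00395 = 32.2.
Without the predator, R → K = 8.05. Since 8.05 < 32.2, the predator cannot invade.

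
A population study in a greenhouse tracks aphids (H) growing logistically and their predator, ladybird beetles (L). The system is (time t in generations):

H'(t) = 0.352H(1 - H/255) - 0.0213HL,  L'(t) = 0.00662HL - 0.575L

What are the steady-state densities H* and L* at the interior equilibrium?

From dL/dt = 0 with L > 0: 0.00662H* = 0.575, so H* = 86.9.
Substitute into dH/dt = 0: 0.352(1 - 86.9/255) = 0.0213L*.
The bracket is 0.659, giving L* = 0.232/0.0213 = 10.9.

H* ≈ 86.9, L* ≈ 10.9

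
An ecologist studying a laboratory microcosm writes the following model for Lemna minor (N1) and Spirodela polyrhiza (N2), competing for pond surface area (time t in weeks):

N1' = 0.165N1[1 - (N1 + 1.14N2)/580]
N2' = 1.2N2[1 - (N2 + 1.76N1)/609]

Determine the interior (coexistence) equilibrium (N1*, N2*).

Setting both brackets to zero gives the nullclines N1 + 1.14N2 = 580 and 1.76N1 + N2 = 609.
Substituting N2 = 609 - 1.76N1 into the first: N1(1 - 1.14·1.76) = 580 - 1.14·609.
So N1* = -114/-1.01 = 114, and then N2* = 609 - 1.76·114 = 409.

N1* ≈ 114, N2* ≈ 409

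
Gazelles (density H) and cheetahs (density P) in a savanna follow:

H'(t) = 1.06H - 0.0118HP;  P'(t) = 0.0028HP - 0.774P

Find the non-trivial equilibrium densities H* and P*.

Set dP/dt = 0 with P > 0: 0.0028H - 0.774 = 0, so H* = 0.774/0.0028 = 276.
Set dH/dt = 0 with H > 0: 1.06 - 0.0118P = 0, so P* = 1.06/0.0118 = 89.8.

H* ≈ 276, P* ≈ 89.8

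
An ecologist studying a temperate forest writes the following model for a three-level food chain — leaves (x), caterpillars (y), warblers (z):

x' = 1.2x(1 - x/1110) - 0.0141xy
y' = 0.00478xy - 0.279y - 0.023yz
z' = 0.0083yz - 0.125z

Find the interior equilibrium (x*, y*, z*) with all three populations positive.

From dz/dt = 0: 0.0083y* = 0.125, so y* = 15.1.
From dx/dt = 0: 1.2(1 - x*/1110) = 0.0141·15.1, giving x* = 1110·(1 - 0.177) = 914.
From dy/dt = 0: 0.00478·914 - 0.279 = 0.023z*, so z* = 4.09/0.023 = 178.

x* ≈ 914, y* ≈ 15.1, z* ≈ 178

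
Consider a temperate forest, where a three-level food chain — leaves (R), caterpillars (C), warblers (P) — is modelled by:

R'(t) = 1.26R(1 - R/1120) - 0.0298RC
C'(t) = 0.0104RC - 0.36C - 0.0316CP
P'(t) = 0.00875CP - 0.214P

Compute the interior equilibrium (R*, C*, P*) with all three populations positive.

R* ≈ 472, C* ≈ 24.5, P* ≈ 144

From dP/dt = 0: 0.00875C* = 0.214, so C* = 24.5.
From dR/dt = 0: 1.26(1 - R*/1120) = 0.0298·24.5, giving R* = 1120·(1 - 0.578) = 472.
From dC/dt = 0: 0.0104·472 - 0.36 = 0.0316P*, so P* = 4.55/0.0316 = 144.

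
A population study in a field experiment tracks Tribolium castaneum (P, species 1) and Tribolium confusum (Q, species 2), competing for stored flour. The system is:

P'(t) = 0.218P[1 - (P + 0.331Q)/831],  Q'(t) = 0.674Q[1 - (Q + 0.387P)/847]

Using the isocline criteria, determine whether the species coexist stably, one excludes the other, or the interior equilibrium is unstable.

stable coexistence

Compare the nullcline intercepts: K1/α12 = 831/0.331 = 2510 > K2 = 847; K2/α21 = 847/0.387 = 2190 > K1 = 831.
Since both inequalities hold, each species can invade when rare, so the interior equilibrium is stable.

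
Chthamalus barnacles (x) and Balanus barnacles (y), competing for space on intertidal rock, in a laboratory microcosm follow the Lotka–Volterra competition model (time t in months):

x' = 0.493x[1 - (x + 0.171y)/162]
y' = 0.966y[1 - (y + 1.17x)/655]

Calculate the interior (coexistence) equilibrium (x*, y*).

x* ≈ 62.5, y* ≈ 582

Setting both brackets to zero gives the nullclines x + 0.171y = 162 and 1.17x + y = 655.
Substituting y = 655 - 1.17x into the first: x(1 - 0.171·1.17) = 162 - 0.171·655.
So x* = 50/0.8 = 62.5, and then y* = 655 - 1.17·62.5 = 582.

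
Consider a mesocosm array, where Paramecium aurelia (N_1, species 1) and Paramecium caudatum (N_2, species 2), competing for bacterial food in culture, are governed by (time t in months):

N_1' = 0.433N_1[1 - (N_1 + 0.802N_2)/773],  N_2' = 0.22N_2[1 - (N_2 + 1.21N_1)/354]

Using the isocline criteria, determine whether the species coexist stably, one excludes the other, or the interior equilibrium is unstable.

Compare the nullcline intercepts: K1/α12 = 773/0.802 = 964 > K2 = 354; K2/α21 = 354/1.21 = 293 < K1 = 773.
Since the inequalities point opposite ways, species 1 can invade but species 2 cannot.

species 1 excludes species 2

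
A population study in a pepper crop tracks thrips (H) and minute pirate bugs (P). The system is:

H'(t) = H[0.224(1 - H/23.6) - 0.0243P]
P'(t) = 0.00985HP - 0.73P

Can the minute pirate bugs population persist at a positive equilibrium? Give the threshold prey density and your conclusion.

The predator equation gives dP/dt > 0 only when H > 0.73/0.00985 = 74.1.
Without the predator, H → K = 23.6. Since 23.6 < 74.1, the predator cannot invade.

Threshold H = 74.1; K < 74.1, so no, the predator goes extinct.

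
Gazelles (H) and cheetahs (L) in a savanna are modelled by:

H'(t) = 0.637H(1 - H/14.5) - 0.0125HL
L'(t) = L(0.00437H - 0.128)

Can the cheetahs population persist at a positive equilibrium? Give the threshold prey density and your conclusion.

Threshold H = 29.3; K < 29.3, so no, the predator goes extinct.

The predator equation gives dL/dt > 0 only when H > 0.128/0.00437 = 29.3.
Without the predator, H → K = 14.5. Since 14.5 < 29.3, the predator cannot invade.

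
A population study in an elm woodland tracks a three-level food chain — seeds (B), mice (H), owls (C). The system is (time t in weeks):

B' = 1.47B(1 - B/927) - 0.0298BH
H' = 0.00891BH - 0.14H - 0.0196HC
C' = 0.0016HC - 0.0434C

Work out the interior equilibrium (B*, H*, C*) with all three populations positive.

B* ≈ 417, H* ≈ 27.1, C* ≈ 183

From dC/dt = 0: 0.0016H* = 0.0434, so H* = 27.1.
From dB/dt = 0: 1.47(1 - B*/927) = 0.0298·27.1, giving B* = 927·(1 - 0.55) = 417.
From dH/dt = 0: 0.00891·417 - 0.14 = 0.0196C*, so C* = 3.58/0.0196 = 183.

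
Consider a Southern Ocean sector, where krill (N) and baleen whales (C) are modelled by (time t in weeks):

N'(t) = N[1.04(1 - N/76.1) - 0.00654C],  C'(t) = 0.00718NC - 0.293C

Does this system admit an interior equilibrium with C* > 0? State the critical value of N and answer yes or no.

Threshold N = 40.8; K > 40.8, so yes, the predator persists.

The predator equation gives dC/dt > 0 only when N > 0.293/0.00718 = 40.8.
Without the predator, N → K = 76.1. Since 76.1 > 40.8, the predator can invade and persist.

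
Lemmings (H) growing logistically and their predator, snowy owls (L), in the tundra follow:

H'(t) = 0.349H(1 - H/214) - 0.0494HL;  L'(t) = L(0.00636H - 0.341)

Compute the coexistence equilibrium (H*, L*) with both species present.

H* ≈ 53.6, L* ≈ 5.29

From dL/dt = 0 with L > 0: 0.00636H* = 0.341, so H* = 53.6.
Substitute into dH/dt = 0: 0.349(1 - 53.6/214) = 0.0494L*.
The bracket is 0.749, giving L* = 0.262/0.0494 = 5.29.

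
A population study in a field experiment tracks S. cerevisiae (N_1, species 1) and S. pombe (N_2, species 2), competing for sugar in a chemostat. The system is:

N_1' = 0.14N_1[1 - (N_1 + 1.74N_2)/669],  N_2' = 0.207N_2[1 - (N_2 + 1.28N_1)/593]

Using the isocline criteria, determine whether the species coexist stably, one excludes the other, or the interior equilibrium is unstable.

unstable coexistence (outcome depends on initial conditions)

Compare the nullcline intercepts: K1/α12 = 669/1.74 = 384 < K2 = 593; K2/α21 = 593/1.28 = 463 < K1 = 669.
Since both are reversed, neither can invade when rare; the interior point is a saddle.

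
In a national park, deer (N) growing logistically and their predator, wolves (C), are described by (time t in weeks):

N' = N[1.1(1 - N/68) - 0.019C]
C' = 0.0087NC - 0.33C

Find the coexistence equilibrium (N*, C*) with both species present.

From dC/dt = 0 with C > 0: 0.0087N* = 0.33, so N* = 37.9.
Substitute into dN/dt = 0: 1.1(1 - 37.9/68) = 0.019C*.
The bracket is 0.442, giving C* = 0.486/0.019 = 25.6.

N* ≈ 37.9, C* ≈ 25.6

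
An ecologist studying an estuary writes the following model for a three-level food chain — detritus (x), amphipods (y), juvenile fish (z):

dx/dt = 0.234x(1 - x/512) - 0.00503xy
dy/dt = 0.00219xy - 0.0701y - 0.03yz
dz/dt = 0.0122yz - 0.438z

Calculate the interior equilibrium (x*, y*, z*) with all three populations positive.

From dz/dt = 0: 0.0122y* = 0.438, so y* = 35.9.
From dx/dt = 0: 0.234(1 - x*/512) = 0.00503·35.9, giving x* = 512·(1 - 0.772) = 117.
From dy/dt = 0: 0.00219·117 - 0.0701 = 0.03z*, so z* = 0.186/0.03 = 6.2.

x* ≈ 117, y* ≈ 35.9, z* ≈ 6.2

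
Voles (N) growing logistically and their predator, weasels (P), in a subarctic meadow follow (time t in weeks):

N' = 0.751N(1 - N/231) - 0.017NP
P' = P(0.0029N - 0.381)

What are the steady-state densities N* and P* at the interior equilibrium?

From dP/dt = 0 with P > 0: 0.0029N* = 0.381, so N* = 131.
Substitute into dN/dt = 0: 0.751(1 - 131/231) = 0.017P*.
The bracket is 0.431, giving P* = 0.324/0.017 = 19.1.

N* ≈ 131, P* ≈ 19.1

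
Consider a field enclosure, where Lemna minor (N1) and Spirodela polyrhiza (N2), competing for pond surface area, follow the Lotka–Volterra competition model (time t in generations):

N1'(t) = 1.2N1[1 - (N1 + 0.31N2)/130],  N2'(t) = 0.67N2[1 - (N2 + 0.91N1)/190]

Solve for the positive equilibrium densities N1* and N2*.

Setting both brackets to zero gives the nullclines N1 + 0.31N2 = 130 and 0.91N1 + N2 = 190.
Substituting N2 = 190 - 0.91N1 into the first: N1(1 - 0.31·0.91) = 130 - 0.31·190.
So N1* = 71.1/0.718 = 99, and then N2* = 190 - 0.91·99 = 99.9.

N1* ≈ 99, N2* ≈ 99.9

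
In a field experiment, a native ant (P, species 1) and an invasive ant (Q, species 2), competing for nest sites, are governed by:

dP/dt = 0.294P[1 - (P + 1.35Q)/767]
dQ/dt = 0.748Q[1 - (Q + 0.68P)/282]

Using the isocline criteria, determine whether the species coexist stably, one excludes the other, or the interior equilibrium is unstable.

species 1 excludes species 2

Compare the nullcline intercepts: K1/α12 = 767/1.35 = 568 > K2 = 282; K2/α21 = 282/0.68 = 415 < K1 = 767.
Since the inequalities point opposite ways, species 1 can invade but species 2 cannot.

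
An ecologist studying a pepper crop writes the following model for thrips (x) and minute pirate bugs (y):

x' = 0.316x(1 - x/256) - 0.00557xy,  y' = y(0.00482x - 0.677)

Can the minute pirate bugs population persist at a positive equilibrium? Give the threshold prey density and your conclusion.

The predator equation gives dy/dt > 0 only when x > 0.677/0.00482 = 140.
Without the predator, x → K = 256. Since 256 > 140, the predator can invade and persist.

Threshold x = 140; K > 140, so yes, the predator persists.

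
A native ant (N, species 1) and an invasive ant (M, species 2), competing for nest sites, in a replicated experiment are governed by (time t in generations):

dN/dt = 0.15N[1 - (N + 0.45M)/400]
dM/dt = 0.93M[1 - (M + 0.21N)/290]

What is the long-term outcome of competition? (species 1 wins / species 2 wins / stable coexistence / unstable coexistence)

Compare the nullcline intercepts: K1/α12 = 400/0.45 = 889 > K2 = 290; K2/α21 = 290/0.21 = 1380 > K1 = 400.
Since both inequalities hold, each species can invade when rare, so the interior equilibrium is stable.

stable coexistence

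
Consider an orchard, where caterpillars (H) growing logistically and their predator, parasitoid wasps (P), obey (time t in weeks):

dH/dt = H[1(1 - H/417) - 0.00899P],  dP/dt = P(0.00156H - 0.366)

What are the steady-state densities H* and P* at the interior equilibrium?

H* ≈ 235, P* ≈ 48.7

From dP/dt = 0 with P > 0: 0.00156H* = 0.366, so H* = 235.
Substitute into dH/dt = 0: 1(1 - 235/417) = 0.00899P*.
The bracket is 0.437, giving P* = 0.437/0.00899 = 48.7.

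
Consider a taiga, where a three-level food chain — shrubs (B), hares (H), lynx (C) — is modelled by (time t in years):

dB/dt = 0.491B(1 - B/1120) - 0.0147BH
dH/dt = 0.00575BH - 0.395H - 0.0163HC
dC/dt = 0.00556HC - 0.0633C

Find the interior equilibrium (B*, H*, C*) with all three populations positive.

From dC/dt = 0: 0.00556H* = 0.0633, so H* = 11.4.
From dB/dt = 0: 0.491(1 - B*/1120) = 0.0147·11.4, giving B* = 1120·(1 - 0.341) = 738.
From dH/dt = 0: 0.00575·738 - 0.395 = 0.0163C*, so C* = 3.85/0.0163 = 236.

B* ≈ 738, H* ≈ 11.4, C* ≈ 236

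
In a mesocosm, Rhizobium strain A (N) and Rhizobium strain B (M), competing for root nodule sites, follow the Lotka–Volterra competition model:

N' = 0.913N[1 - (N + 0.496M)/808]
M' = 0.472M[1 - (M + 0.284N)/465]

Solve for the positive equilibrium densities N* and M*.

Setting both brackets to zero gives the nullclines N + 0.496M = 808 and 0.284N + M = 465.
Substituting M = 465 - 0.284N into the first: N(1 - 0.496·0.284) = 808 - 0.496·465.
So N* = 577/0.859 = 672, and then M* = 465 - 0.284·672 = 274.

N* ≈ 672, M* ≈ 274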